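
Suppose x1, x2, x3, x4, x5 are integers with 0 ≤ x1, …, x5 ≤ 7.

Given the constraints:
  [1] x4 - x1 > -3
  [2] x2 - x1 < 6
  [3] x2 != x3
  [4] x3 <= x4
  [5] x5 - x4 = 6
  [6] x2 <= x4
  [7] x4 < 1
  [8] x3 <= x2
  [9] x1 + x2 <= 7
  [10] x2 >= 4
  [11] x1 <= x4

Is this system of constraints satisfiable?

From constraints 6 and 10: x4 ≥ x2 and x2 ≥ 4, so x4 ≥ 4. From constraint 7: x4 ≤ 0. But 0 < 4, so no value of x4 works.

Unsatisfiable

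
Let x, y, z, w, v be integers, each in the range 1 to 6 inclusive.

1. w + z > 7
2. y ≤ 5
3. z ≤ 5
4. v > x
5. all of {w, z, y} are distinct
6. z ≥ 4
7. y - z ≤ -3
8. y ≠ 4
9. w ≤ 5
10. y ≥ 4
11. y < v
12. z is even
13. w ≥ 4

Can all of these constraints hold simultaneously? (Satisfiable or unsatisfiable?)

Unsatisfiable

Constraints 2, 3, 6, 9, 10, and 13 confine each of w, z, y to the 2 values {4, 5}.
Constraint 5 requires all 3 of them to be distinct, but only 2 values are available — impossible by the pigeonhole principle.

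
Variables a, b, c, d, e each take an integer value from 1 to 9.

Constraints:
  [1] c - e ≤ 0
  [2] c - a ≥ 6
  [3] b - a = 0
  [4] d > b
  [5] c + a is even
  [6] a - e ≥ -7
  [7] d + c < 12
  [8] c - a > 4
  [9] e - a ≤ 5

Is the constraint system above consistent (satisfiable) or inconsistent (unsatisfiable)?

Unsatisfiable

Constraints 1, 2, and 9 give c − a ≥ 6, a − e ≥ -5, e − c ≥ 0.
Adding all 3 inequalities: the left sides telescope to 0, and the right sides sum to 6 + (-5) + 0 = 1. So 0 ≥ 1, which is false.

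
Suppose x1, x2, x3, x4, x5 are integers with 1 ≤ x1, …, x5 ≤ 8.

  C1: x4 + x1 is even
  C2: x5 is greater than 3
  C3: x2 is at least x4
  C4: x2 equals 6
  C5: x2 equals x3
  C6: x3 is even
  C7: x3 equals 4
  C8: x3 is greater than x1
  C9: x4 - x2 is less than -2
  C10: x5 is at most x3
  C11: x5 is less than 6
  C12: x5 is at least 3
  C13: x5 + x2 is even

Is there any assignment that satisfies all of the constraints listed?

Unsatisfiable

Constraint 4 fixes x2 = 6 and constraint 7 fixes x3 = 4, but constraint 5 requires x2 = x3. Since 6 ≠ 4, contradiction.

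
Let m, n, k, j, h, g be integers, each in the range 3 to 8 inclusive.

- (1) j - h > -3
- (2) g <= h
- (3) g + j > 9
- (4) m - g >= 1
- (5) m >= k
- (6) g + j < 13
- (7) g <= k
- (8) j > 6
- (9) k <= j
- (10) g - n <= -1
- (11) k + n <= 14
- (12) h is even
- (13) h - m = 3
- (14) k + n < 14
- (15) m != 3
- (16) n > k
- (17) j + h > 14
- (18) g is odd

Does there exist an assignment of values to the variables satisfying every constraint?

Try m = 5, n = 7, k = 5, j = 8, h = 8, g = 3.
Check constraint 1: j - h = 0; constraint 3: g + j = 11; constraint 4: m - g = 2. The remaining constraints are straightforward to verify.

Satisfiable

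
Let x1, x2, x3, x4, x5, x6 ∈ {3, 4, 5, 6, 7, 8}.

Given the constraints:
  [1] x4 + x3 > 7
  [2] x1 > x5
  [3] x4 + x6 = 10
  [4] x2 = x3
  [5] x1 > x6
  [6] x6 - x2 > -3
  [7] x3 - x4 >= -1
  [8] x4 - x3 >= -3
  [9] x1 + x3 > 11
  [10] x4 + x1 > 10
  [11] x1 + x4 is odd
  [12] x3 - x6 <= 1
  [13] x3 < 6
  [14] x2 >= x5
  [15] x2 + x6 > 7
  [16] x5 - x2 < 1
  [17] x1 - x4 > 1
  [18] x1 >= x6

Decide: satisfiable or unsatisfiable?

Setting (x1, x2, x3, x4, x5, x6) = (8, 5, 5, 5, 5, 5) satisfies everything: constraint 1: x4 + x3 = 10; constraint 3: x4 + x6 = 10; constraint 6: x6 - x2 = 0, and the others follow.

Satisfiable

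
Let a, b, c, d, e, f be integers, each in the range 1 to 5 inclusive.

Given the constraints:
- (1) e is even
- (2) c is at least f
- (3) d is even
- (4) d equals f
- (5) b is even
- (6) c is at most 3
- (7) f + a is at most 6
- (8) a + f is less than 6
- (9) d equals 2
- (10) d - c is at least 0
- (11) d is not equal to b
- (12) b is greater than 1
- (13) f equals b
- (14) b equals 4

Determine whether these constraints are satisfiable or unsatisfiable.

Constraint 9 fixes d = 2 and constraint 14 fixes b = 4. Constraints 4 and 13 give d = f = b, so d = b. But 2 ≠ 4 — contradiction.

Unsatisfiable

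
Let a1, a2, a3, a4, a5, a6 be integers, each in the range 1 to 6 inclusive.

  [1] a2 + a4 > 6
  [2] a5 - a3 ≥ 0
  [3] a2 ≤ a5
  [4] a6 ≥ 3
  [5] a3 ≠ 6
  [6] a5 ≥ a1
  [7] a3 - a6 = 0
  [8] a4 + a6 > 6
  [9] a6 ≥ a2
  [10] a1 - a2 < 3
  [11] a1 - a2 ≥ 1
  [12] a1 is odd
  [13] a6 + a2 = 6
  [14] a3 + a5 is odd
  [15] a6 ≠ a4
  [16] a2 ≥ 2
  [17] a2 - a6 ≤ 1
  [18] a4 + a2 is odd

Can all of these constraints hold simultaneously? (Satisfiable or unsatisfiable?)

One satisfying assignment is a1 = 3, a2 = 2, a3 = 4, a4 = 5, a5 = 5, a6 = 4.
For the less obvious constraints — constraint 1: a2 + a4 = 7; constraint 2: a5 - a3 = 1; constraint 7: a3 - a6 = 0 — and the others hold by inspection.

Satisfiable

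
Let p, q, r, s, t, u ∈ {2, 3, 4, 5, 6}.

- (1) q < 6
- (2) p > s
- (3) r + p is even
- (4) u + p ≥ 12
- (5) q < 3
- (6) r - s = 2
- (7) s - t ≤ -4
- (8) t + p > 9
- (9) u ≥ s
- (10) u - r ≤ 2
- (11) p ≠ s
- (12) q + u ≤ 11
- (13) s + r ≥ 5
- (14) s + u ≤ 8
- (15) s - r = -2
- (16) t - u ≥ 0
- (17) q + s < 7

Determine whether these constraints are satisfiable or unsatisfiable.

Satisfiable

One satisfying assignment is p = 6, q = 2, r = 4, s = 2, t = 6, u = 6.
For the less obvious constraints — constraint 4: u + p = 12; constraint 6: r - s = 2 — and the others hold by inspection.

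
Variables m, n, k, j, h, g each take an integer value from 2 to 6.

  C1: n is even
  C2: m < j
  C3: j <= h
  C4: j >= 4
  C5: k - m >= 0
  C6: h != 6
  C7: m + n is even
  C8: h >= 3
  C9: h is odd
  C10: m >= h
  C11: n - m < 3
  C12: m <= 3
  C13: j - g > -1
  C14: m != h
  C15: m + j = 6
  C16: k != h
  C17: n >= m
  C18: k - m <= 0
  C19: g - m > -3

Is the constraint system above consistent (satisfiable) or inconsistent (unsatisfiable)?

Unsatisfiable

From constraints 3 and 4: h ≥ j and j ≥ 4, so h ≥ 4. From constraints 10 and 12: h ≤ m and m ≤ 3, so h ≤ 3. But 3 < 4, so no value of h works.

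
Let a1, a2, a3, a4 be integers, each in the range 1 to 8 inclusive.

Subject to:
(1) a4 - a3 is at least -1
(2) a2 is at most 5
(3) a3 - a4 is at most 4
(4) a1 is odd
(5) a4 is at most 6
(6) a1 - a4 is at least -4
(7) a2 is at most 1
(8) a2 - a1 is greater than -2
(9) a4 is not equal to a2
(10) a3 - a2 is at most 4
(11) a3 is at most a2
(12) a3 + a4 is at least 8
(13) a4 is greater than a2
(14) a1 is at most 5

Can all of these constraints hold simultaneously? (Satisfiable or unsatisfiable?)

From constraints 7 and 11: a3 ≤ a2 ≤ 1. From constraint 5: a4 ≤ 6. Hence a3 + a4 ≤ 7. But constraint 12 requires a3 + a4 ≥ 8, and 8 > 7. Contradiction.

Unsatisfiable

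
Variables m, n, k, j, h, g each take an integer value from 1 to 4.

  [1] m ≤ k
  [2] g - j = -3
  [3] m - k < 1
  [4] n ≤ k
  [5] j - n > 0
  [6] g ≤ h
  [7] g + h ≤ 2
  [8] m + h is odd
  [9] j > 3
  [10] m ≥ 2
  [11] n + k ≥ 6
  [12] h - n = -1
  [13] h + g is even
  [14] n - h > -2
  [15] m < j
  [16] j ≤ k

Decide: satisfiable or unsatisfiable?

Satisfiable

One satisfying assignment is m = 2, n = 2, k = 4, j = 4, h = 1, g = 1.
For the less obvious constraints — constraint 2: g - j = -3; constraint 3: m - k = -2 — and the others hold by inspection.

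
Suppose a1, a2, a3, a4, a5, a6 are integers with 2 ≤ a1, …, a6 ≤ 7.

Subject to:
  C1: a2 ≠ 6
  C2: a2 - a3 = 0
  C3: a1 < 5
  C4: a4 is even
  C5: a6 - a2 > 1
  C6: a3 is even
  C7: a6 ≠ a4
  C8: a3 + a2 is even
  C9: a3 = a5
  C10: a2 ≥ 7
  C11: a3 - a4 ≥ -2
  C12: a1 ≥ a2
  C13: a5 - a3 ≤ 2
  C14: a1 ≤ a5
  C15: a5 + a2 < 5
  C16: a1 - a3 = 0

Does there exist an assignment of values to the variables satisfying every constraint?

From constraints 10 and 12: a1 ≥ a2 and a2 ≥ 7, so a1 ≥ 7. From constraint 3: a1 ≤ 4. But 4 < 7, so no value of a1 works.

Unsatisfiable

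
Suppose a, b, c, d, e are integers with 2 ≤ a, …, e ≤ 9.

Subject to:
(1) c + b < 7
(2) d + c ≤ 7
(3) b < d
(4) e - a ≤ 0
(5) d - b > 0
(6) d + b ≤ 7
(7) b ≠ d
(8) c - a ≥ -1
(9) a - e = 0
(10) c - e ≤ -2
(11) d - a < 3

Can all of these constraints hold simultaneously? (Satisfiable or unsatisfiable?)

Constraints 4, 8, and 10 give c − a ≥ -1, a − e ≥ 0, e − c ≥ 2.
Adding all 3 inequalities: the left sides telescope to 0, and the right sides sum to (-1) + 0 + 2 = 1. So 0 ≥ 1, which is false.

Unsatisfiable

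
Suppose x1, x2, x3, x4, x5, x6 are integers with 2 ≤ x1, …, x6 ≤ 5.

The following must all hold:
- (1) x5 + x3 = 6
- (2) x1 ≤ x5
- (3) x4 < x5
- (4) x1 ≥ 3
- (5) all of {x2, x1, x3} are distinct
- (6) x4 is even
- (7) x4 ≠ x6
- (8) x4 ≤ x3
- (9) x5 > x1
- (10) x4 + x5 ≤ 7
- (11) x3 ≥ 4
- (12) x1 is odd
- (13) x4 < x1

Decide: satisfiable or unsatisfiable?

Unsatisfiable

From constraints 2 and 4: x5 ≥ x1 ≥ 3. From constraint 11: x3 ≥ 4. Hence x5 + x3 ≥ 7. But constraint 1 requires x5 + x3 = 6, and 6 < 7. Contradiction.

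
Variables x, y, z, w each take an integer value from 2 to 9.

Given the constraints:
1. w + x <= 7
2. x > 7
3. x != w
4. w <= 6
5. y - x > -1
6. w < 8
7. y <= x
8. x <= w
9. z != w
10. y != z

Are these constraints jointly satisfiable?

Unsatisfiable

From constraint 2: x ≥ 8. From constraints 4 and 8: x ≤ w and w ≤ 6, so x ≤ 6. But 6 < 8, so no value of x works.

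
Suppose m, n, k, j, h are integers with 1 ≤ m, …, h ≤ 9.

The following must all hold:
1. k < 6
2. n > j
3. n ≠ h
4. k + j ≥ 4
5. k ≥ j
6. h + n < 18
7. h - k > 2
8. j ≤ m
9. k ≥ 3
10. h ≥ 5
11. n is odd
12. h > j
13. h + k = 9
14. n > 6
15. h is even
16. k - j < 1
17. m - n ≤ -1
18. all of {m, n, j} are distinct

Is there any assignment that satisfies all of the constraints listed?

Setting (m, n, k, j, h) = (7, 9, 3, 3, 6) satisfies everything: constraint 4: k + j = 6; constraint 6: h + n = 15, and the others follow.

Satisfiable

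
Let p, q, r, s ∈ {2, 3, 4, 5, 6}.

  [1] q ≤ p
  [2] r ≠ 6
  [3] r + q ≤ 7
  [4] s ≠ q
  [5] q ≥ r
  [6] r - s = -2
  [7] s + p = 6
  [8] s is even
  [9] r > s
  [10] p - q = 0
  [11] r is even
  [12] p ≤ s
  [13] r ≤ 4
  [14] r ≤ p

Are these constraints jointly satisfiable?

Unsatisfiable

Constraints 1, 5, 9, and 12 give s < r, r ≤ q, q ≤ p, p ≤ s. Chaining: s < r ≤ q ≤ p ≤ s, which forces s < s — impossible.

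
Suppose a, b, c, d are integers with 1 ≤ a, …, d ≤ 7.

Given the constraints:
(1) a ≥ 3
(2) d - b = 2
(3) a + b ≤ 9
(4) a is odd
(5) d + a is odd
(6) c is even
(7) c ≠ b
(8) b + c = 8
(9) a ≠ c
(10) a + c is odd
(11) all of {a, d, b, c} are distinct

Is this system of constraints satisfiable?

Setting (a, b, c, d) = (5, 2, 6, 4) satisfies everything: constraint 2: d - b = 2; constraint 3: a + b = 7, and the others follow.

Satisfiable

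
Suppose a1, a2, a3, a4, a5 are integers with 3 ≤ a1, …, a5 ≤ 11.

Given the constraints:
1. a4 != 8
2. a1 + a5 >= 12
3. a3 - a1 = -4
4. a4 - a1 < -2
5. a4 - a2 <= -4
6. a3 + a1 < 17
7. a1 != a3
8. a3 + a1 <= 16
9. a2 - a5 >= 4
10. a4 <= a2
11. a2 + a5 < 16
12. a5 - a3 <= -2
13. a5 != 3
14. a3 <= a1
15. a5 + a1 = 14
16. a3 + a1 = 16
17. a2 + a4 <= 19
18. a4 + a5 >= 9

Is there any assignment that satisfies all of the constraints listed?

Take a1 = 10, a2 = 11, a3 = 6, a4 = 5, a5 = 4. Then constraint 2: a1 + a5 = 14; constraint 3: a3 - a1 = -4; constraint 4: a4 - a1 = -5, and every other listed constraint is also met.

Satisfiable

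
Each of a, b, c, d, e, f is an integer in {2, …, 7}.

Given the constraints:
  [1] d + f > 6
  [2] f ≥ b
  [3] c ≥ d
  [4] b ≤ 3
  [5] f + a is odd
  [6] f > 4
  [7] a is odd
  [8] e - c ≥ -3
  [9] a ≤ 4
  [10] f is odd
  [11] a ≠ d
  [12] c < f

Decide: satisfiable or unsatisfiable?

Unsatisfiable

Constraint 10 makes f odd and constraint 7 makes a odd, so f + a must be even. Constraint 5 says f + a is odd — contradiction.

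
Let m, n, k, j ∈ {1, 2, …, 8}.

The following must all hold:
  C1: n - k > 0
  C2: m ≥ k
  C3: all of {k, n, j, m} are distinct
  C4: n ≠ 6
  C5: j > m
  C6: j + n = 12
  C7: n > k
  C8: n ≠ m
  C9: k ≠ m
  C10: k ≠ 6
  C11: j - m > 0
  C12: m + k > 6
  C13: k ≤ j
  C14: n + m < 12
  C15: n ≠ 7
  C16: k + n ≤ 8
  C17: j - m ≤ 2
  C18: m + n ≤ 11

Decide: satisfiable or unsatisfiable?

One satisfying assignment is m = 6, n = 4, k = 1, j = 8.
For the less obvious constraints — constraint 1: n - k = 3; constraint 6: j + n = 12; constraint 11: j - m = 2 — and the others hold by inspection.

Satisfiable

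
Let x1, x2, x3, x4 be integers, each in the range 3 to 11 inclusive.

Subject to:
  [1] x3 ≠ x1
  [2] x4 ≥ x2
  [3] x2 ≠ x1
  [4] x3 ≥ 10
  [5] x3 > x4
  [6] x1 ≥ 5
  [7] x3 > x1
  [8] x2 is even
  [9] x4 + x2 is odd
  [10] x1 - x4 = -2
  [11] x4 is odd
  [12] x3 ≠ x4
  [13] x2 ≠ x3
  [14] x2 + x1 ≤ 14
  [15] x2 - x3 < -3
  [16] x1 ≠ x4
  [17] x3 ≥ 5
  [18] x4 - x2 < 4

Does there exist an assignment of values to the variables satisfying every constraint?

Setting (x1, x2, x3, x4) = (7, 6, 10, 9) satisfies everything: constraint 10: x1 - x4 = -2; constraint 14: x2 + x1 = 13; constraint 15: x2 - x3 = -4, and the others follow.

Satisfiable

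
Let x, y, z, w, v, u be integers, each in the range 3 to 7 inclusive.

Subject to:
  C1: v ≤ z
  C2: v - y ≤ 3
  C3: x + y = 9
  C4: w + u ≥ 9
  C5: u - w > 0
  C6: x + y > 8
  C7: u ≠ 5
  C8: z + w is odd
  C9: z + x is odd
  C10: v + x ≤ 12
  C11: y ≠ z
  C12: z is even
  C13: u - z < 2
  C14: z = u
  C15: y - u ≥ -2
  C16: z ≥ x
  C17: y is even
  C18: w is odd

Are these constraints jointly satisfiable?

The assignment x = 5, y = 4, z = 6, w = 3, v = 4, u = 6 works:
  constraint 2 holds since v - y = 0.
  constraint 3 holds since x + y = 9.
  constraint 4 holds since w + u = 9.
The rest check out directly.

Satisfiable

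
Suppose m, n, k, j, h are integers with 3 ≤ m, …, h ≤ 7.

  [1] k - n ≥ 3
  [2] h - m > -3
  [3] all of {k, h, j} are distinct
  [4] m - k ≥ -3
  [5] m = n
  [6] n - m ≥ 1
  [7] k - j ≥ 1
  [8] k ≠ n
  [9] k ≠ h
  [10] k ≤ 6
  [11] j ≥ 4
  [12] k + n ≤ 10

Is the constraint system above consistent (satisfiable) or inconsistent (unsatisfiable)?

Constraints 1, 4, and 6 give m − k ≥ -3, k − n ≥ 3, n − m ≥ 1.
Adding all 3 inequalities: the left sides telescope to 0, and the right sides sum to (-3) + 3 + 1 = 1. So 0 ≥ 1, which is false.

Unsatisfiable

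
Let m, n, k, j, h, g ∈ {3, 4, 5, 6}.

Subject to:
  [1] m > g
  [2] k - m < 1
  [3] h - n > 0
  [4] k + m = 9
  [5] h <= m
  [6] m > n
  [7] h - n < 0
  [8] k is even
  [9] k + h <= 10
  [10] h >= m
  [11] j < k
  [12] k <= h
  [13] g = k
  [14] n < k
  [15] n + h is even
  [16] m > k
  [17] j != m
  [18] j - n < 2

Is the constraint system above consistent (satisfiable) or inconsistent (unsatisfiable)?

Unsatisfiable

Constraints 7, 10, 14, and 16 give n < k, k < m, m ≤ h, h < n. Chaining: n < k < m ≤ h < n, which forces n < n — impossible.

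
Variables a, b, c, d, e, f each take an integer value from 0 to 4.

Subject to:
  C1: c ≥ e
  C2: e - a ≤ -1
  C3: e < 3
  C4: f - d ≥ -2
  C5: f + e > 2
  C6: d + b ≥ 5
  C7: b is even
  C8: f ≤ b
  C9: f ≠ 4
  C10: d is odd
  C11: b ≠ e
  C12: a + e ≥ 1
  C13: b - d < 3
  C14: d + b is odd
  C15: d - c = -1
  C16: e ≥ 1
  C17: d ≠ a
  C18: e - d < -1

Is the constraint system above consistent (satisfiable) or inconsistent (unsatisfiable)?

Setting (a, b, c, d, e, f) = (2, 4, 4, 3, 1, 3) satisfies everything: constraint 2: e - a = -1; constraint 4: f - d = 0, and the others follow.

Satisfiable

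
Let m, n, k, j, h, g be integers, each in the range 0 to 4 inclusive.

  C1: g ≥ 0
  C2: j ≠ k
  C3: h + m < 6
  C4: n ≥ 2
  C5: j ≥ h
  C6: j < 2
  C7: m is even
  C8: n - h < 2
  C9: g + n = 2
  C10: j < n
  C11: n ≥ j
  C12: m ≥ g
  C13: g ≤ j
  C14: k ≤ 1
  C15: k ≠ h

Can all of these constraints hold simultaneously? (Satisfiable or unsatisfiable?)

Satisfiable

The assignment m = 2, n = 2, k = 0, j = 1, h = 1, g = 0 works:
  constraint 3 holds since h + m = 3.
  constraint 8 holds since n - h = 1.
  constraint 9 holds since g + n = 2.
The rest check out directly.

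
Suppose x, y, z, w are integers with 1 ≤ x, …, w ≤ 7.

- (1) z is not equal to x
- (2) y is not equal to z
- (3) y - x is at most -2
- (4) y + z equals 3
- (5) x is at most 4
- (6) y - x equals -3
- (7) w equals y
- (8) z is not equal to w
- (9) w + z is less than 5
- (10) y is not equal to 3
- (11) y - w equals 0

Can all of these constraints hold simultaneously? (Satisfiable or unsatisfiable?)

Satisfiable

Setting (x, y, z, w) = (4, 1, 2, 1) satisfies everything: constraint 3: y - x = -3; constraint 4: y + z = 3; constraint 6: y - x = -3, and the others follow.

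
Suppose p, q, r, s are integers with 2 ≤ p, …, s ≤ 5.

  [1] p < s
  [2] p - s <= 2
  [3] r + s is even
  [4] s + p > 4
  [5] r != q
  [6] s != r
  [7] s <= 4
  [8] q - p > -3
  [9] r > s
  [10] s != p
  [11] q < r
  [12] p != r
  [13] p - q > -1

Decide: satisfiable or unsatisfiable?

Satisfiable

The assignment p = 2, q = 2, r = 5, s = 3 works:
  constraint 2 holds since p - s = -1.
  constraint 4 holds since s + p = 5.
The rest check out directly.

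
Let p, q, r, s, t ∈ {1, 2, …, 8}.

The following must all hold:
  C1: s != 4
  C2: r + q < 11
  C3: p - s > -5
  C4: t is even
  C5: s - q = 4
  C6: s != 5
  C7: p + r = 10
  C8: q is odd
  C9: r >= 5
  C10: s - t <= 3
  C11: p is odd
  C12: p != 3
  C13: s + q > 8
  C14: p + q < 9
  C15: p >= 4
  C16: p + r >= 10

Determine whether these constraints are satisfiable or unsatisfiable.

Satisfiable

The assignment p = 5, q = 3, r = 5, s = 7, t = 4 works:
  constraint 2 holds since r + q = 8.
  constraint 3 holds since p - s = -2.
  constraint 5 holds since s - q = 4.
The rest check out directly.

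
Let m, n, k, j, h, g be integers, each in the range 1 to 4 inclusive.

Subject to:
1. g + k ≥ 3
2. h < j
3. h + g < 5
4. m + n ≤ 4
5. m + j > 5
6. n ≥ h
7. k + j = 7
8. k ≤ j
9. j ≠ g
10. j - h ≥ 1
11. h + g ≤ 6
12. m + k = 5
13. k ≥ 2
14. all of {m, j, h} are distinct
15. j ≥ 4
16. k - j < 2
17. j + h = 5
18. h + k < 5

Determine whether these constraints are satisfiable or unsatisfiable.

The assignment m = 2, n = 2, k = 3, j = 4, h = 1, g = 3 works:
  constraint 1 holds since g + k = 6.
  constraint 3 holds since h + g = 4.
The rest check out directly.

Satisfiable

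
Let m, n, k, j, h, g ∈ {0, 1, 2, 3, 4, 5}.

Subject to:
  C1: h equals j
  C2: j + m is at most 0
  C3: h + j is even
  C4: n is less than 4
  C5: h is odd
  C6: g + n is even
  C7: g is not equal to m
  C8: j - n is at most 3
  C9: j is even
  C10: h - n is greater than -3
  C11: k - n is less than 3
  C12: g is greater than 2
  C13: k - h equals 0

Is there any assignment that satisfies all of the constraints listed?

Constraint 5 makes h odd and constraint 9 makes j even, so h + j must be odd. Constraint 3 says h + j is even — contradiction.

Unsatisfiable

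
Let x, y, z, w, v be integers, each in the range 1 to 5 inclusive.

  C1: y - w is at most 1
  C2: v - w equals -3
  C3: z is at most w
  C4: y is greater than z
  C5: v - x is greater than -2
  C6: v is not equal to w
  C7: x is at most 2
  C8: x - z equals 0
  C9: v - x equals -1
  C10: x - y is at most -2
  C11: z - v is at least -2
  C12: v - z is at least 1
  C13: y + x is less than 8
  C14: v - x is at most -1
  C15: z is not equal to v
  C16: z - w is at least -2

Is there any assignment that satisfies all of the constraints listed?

Unsatisfiable

Constraints 1, 10, 12, 14, and 16 give x − v ≥ 1, v − z ≥ 1, z − w ≥ -2, w − y ≥ -1, y − x ≥ 2.
Adding all 5 inequalities: the left sides telescope to 0, and the right sides sum to 1 + 1 + (-2) + (-1) + 2 = 1. So 0 ≥ 1, which is false.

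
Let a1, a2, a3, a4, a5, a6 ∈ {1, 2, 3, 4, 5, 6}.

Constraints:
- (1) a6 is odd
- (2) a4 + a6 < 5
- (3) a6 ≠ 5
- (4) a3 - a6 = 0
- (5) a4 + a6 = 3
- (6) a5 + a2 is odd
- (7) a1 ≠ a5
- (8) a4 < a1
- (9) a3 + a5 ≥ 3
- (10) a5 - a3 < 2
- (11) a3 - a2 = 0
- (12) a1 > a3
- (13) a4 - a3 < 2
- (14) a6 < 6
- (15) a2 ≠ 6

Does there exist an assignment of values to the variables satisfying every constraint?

Try a1 = 6, a2 = 1, a3 = 1, a4 = 2, a5 = 2, a6 = 1.
Check constraint 2: a4 + a6 = 3; constraint 4: a3 - a6 = 0. The remaining constraints are straightforward to verify.

Satisfiable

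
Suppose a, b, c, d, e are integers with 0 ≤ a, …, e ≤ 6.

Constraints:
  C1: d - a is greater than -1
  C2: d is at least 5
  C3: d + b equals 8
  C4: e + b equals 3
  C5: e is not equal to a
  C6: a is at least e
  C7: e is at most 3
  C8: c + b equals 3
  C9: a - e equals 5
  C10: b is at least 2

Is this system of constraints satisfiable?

Satisfiable

One satisfying assignment is a = 5, b = 3, c = 0, d = 5, e = 0.
For the less obvious constraints — constraint 1: d - a = 0; constraint 3: d + b = 8 — and the others hold by inspection.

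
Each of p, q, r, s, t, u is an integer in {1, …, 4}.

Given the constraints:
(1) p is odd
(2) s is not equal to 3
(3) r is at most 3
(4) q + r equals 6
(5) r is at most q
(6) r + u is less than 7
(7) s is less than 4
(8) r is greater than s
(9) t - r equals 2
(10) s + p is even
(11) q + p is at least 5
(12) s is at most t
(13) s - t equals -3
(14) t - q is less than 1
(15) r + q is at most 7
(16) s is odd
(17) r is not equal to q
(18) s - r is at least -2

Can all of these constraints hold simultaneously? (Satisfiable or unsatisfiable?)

Take p = 3, q = 4, r = 2, s = 1, t = 4, u = 4. Then constraint 4: q + r = 6; constraint 6: r + u = 6; constraint 9: t - r = 2, and every other listed constraint is also met.

Satisfiable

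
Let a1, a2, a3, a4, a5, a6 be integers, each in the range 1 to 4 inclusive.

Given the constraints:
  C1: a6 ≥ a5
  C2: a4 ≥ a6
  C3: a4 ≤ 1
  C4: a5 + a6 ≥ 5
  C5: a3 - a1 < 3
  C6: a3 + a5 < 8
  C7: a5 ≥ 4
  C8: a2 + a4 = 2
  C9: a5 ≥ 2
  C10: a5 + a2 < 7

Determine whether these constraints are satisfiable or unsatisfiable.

Unsatisfiable

From constraints 1 and 7: a6 ≥ a5 and a5 ≥ 4, so a6 ≥ 4. From constraints 2 and 3: a6 ≤ a4 and a4 ≤ 1, so a6 ≤ 1. But 1 < 4, so no value of a6 works.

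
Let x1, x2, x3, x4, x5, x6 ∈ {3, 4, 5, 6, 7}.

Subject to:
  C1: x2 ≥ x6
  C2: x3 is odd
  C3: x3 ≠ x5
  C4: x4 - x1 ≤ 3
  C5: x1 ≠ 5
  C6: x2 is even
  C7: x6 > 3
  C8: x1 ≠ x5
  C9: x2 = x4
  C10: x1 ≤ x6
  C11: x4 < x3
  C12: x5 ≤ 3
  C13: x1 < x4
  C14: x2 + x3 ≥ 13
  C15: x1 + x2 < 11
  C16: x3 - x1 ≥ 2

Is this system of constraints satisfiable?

Satisfiable

The assignment x1 = 4, x2 = 6, x3 = 7, x4 = 6, x5 = 3, x6 = 4 works:
  constraint 4 holds since x4 - x1 = 2.
  constraint 14 holds since x2 + x3 = 13.
  constraint 15 holds since x1 + x2 = 10.
The rest check out directly.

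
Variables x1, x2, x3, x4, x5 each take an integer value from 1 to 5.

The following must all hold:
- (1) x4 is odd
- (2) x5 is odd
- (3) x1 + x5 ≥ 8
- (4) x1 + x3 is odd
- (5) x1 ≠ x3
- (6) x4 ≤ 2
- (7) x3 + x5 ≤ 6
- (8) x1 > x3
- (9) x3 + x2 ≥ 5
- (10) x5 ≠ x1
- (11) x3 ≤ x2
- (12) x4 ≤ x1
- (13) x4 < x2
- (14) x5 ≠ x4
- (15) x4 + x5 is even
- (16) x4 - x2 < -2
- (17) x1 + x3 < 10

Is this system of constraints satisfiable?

Satisfiable

Setting (x1, x2, x3, x4, x5) = (5, 4, 2, 1, 3) satisfies everything: constraint 3: x1 + x5 = 8; constraint 7: x3 + x5 = 5; constraint 9: x3 + x2 = 6, and the others follow.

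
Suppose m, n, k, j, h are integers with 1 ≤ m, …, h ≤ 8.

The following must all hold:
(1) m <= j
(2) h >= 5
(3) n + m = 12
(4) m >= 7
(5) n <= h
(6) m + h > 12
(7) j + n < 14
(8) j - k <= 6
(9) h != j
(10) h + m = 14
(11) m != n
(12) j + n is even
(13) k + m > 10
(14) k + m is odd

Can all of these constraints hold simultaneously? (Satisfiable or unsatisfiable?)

Try m = 8, n = 4, k = 5, j = 8, h = 6.
Check constraint 3: n + m = 12; constraint 6: m + h = 14; constraint 7: j + n = 12. The remaining constraints are straightforward to verify.

Satisfiable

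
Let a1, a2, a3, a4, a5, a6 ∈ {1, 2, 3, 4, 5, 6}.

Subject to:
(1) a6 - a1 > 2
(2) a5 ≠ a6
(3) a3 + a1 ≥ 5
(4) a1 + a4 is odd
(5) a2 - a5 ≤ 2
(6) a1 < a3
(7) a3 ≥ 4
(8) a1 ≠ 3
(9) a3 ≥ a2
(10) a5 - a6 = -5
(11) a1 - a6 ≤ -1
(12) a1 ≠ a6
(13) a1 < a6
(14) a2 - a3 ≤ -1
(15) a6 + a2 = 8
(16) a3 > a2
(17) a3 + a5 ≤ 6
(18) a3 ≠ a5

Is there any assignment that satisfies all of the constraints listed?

The assignment a1 = 2, a2 = 2, a3 = 5, a4 = 5, a5 = 1, a6 = 6 works:
  constraint 1 holds since a6 - a1 = 4.
  constraint 3 holds since a3 + a1 = 7.
  constraint 5 holds since a2 - a5 = 1.
The rest check out directly.

Satisfiable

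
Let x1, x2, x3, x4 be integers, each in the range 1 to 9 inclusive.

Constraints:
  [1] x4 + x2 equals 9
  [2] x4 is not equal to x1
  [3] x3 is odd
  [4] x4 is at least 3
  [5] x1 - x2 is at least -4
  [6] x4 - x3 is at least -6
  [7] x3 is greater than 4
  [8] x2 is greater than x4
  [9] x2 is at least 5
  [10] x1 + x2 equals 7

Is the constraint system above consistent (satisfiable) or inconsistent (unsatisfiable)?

Satisfiable

Take x1 = 2, x2 = 5, x3 = 7, x4 = 4. Then constraint 1: x4 + x2 = 9; constraint 5: x1 - x2 = -3, and every other listed constraint is also met.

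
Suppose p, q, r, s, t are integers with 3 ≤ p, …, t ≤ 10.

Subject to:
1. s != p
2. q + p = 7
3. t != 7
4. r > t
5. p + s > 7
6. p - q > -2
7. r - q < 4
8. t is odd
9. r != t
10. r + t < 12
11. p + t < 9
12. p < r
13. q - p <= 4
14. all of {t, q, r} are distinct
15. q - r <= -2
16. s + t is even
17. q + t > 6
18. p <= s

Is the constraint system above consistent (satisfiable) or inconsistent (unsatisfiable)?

Setting (p, q, r, s, t) = (3, 4, 6, 7, 3) satisfies everything: constraint 2: q + p = 7; constraint 5: p + s = 10, and the others follow.

Satisfiable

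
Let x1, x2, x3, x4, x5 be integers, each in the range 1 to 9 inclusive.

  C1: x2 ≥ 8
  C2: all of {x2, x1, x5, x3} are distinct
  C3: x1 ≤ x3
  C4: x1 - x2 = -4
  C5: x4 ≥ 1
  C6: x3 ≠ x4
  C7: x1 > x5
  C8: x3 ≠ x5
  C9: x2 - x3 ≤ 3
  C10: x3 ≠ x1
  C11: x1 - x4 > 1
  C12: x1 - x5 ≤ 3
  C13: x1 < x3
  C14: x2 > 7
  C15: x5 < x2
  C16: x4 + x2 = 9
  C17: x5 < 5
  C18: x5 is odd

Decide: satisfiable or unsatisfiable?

The assignment x1 = 4, x2 = 8, x3 = 5, x4 = 1, x5 = 1 works:
  constraint 4 holds since x1 - x2 = -4.
  constraint 9 holds since x2 - x3 = 3.
The rest check out directly.

Satisfiable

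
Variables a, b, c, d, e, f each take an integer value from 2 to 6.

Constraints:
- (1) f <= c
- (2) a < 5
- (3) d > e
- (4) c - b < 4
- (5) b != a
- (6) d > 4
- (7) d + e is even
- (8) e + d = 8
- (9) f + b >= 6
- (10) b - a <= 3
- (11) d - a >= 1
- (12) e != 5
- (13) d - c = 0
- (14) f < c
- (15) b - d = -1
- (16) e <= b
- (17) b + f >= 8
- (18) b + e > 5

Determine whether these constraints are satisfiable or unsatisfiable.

Take a = 2, b = 4, c = 5, d = 5, e = 3, f = 4. Then constraint 4: c - b = 1; constraint 8: e + d = 8, and every other listed constraint is also met.

Satisfiable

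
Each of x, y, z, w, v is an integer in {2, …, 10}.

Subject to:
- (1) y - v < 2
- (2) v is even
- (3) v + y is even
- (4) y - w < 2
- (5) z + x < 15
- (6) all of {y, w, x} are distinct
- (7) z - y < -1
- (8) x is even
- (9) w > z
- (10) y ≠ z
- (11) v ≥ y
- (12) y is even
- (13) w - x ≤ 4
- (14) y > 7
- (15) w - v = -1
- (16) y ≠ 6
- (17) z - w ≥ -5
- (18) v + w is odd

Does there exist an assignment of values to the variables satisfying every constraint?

Satisfiable

Take x = 6, y = 10, z = 6, w = 9, v = 10. Then constraint 1: y - v = 0; constraint 4: y - w = 1; constraint 5: z + x = 12, and every other listed constraint is also met.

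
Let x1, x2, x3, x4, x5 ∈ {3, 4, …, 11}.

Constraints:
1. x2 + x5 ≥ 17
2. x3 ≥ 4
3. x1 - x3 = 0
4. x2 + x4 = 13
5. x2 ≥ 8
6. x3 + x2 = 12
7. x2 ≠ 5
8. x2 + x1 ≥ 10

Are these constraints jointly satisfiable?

The assignment x1 = 4, x2 = 8, x3 = 4, x4 = 5, x5 = 11 works:
  constraint 1 holds since x2 + x5 = 19.
  constraint 3 holds since x1 - x3 = 0.
  constraint 4 holds since x2 + x4 = 13.
The rest check out directly.

Satisfiable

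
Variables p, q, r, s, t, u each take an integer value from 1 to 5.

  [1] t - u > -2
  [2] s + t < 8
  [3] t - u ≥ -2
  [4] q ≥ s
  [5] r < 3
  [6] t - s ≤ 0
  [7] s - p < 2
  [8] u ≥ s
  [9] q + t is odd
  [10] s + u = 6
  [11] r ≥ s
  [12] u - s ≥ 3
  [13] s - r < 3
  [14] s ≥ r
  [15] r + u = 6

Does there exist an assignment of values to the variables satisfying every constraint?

Unsatisfiable

Constraints 3, 6, and 12 give t − u ≥ -2, u − s ≥ 3, s − t ≥ 0.
Adding all 3 inequalities: the left sides telescope to 0, and the right sides sum to (-2) + 3 + 0 = 1. So 0 ≥ 1, which is false.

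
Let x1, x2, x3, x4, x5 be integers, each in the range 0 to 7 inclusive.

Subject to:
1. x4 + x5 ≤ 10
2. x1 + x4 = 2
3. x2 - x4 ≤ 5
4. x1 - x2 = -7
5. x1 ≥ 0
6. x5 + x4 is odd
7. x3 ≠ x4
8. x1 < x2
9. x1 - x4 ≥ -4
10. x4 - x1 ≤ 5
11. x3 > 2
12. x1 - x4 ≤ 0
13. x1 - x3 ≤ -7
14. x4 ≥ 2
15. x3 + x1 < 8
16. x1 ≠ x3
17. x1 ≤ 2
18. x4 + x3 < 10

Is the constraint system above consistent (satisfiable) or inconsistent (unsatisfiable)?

Satisfiable

Take x1 = 0, x2 = 7, x3 = 7, x4 = 2, x5 = 7. Then constraint 1: x4 + x5 = 9; constraint 2: x1 + x4 = 2; constraint 3: x2 - x4 = 5, and every other listed constraint is also met.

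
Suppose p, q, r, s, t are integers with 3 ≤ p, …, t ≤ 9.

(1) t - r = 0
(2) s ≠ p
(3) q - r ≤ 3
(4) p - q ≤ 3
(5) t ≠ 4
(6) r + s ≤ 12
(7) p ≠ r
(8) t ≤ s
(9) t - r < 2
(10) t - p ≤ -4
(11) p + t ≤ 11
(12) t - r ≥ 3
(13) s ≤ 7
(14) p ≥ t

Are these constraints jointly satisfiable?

Constraints 3, 4, 10, and 12 give r − q ≥ -3, q − p ≥ -3, p − t ≥ 4, t − r ≥ 3.
Adding all 4 inequalities: the left sides telescope to 0, and the right sides sum to (-3) + (-3) + 4 + 3 = 1. So 0 ≥ 1, which is false.

Unsatisfiable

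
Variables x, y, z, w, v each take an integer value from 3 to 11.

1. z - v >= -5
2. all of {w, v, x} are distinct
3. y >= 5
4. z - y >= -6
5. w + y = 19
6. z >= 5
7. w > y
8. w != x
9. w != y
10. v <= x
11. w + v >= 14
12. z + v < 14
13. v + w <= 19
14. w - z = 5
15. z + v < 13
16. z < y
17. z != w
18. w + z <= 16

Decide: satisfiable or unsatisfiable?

Take x = 11, y = 9, z = 5, w = 10, v = 7. Then constraint 1: z - v = -2; constraint 4: z - y = -4; constraint 5: w + y = 19, and every other listed constraint is also met.

Satisfiable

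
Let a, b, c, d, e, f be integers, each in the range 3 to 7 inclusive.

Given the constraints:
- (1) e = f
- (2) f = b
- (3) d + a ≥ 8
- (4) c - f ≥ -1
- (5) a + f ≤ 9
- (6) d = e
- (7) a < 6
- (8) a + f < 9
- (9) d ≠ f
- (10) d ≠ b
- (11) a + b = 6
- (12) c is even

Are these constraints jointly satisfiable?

Unsatisfiable

From constraints 1, 2, and 6, d = e = f = b, so d = b. But constraint 10 says d ≠ b. Contradiction.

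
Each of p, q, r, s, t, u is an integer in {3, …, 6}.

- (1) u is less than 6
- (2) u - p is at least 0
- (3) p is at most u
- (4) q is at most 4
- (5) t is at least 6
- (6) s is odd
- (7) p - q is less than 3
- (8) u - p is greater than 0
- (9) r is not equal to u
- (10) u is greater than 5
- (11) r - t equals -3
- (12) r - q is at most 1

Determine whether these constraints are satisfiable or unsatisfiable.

Unsatisfiable

From constraint 10: u ≥ 6. From constraint 1: u ≤ 5. But 5 < 6, so no value of u works.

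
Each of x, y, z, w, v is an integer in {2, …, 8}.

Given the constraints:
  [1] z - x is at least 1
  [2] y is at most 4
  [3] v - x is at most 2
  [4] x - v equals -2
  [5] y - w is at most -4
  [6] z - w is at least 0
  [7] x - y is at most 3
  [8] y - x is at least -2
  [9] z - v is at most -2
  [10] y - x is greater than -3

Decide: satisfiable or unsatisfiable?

Constraints 3, 5, 6, 7, and 9 give y − x ≥ -3, x − v ≥ -2, v − z ≥ 2, z − w ≥ 0, w − y ≥ 4.
Adding all 5 inequalities: the left sides telescope to 0, and the right sides sum to (-3) + (-2) + 2 + 0 + 4 = 1. So 0 ≥ 1, which is false.

Unsatisfiable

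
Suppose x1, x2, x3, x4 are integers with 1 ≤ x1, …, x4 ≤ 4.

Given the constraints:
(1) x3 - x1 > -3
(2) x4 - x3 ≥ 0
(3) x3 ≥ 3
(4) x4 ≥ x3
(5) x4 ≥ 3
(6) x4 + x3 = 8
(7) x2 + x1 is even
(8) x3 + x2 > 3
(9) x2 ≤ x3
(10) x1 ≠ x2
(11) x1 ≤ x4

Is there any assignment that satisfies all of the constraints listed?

Satisfiable

The assignment x1 = 4, x2 = 2, x3 = 4, x4 = 4 works:
  constraint 1 holds since x3 - x1 = 0.
  constraint 2 holds since x4 - x3 = 0.
  constraint 6 holds since x4 + x3 = 8.
The rest check out directly.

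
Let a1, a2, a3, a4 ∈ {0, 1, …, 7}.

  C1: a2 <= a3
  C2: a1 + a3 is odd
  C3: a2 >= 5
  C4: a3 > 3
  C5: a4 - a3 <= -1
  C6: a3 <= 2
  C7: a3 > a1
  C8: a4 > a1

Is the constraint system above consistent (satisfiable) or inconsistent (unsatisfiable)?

From constraints 1 and 3: a3 ≥ a2 and a2 ≥ 5, so a3 ≥ 5. From constraint 6: a3 ≤ 2. But 2 < 5, so no value of a3 works.

Unsatisfiable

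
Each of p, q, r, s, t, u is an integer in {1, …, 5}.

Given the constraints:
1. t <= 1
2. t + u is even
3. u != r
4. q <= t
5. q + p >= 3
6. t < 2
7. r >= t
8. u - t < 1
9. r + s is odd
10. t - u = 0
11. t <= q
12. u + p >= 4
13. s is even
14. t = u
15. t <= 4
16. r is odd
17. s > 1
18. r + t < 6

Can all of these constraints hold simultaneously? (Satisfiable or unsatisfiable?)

Satisfiable

One satisfying assignment is p = 4, q = 1, r = 3, s = 2, t = 1, u = 1.
For the less obvious constraints — constraint 5: q + p = 5; constraint 8: u - t = 0; constraint 10: t - u = 0 — and the others hold by inspection.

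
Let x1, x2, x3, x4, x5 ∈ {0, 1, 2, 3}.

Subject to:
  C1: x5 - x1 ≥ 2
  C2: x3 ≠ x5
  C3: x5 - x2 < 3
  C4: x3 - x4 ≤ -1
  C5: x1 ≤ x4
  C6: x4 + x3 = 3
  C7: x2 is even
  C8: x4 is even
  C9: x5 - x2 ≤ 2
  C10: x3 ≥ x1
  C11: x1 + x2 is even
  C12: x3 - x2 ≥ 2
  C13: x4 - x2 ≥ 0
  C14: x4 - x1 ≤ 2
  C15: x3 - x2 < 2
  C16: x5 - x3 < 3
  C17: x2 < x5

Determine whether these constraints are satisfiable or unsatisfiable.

Constraints 1, 4, 9, 12, and 14 give x1 − x4 ≥ -2, x4 − x3 ≥ 1, x3 − x2 ≥ 2, x2 − x5 ≥ -2, x5 − x1 ≥ 2.
Adding all 5 inequalities: the left sides telescope to 0, and the right sides sum to (-2) + 1 + 2 + (-2) + 2 = 1. So 0 ≥ 1, which is false.

Unsatisfiable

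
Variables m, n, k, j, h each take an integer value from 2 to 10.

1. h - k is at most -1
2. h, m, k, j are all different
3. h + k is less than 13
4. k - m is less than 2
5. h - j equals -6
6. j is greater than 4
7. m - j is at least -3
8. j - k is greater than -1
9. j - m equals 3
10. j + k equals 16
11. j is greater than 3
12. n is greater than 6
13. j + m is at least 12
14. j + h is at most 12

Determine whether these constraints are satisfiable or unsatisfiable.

Take m = 6, n = 8, k = 7, j = 9, h = 3. Then constraint 1: h - k = -4; constraint 3: h + k = 10; constraint 4: k - m = 1, and every other listed constraint is also met.

Satisfiable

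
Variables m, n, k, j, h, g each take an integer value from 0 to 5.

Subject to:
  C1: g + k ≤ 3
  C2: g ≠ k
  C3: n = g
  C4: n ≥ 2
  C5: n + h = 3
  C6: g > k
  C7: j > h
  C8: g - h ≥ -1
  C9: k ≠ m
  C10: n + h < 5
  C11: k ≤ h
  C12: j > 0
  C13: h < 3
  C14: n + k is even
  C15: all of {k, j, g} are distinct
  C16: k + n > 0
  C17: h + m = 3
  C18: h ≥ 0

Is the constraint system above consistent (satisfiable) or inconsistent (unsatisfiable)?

One satisfying assignment is m = 2, n = 2, k = 0, j = 3, h = 1, g = 2.
For the less obvious constraints — constraint 1: g + k = 2; constraint 5: n + h = 3 — and the others hold by inspection.

Satisfiable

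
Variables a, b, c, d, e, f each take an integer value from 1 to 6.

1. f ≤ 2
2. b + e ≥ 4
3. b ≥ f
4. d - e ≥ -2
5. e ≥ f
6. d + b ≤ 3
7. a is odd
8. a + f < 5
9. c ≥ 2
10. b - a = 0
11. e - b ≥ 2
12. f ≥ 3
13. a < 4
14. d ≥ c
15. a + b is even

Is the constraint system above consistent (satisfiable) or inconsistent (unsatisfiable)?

Unsatisfiable

From constraints 9 and 14: d ≥ c ≥ 2. From constraints 3 and 12: b ≥ f ≥ 3. Hence d + b ≥ 5. But constraint 6 requires d + b ≤ 3, and 3 < 5. Contradiction.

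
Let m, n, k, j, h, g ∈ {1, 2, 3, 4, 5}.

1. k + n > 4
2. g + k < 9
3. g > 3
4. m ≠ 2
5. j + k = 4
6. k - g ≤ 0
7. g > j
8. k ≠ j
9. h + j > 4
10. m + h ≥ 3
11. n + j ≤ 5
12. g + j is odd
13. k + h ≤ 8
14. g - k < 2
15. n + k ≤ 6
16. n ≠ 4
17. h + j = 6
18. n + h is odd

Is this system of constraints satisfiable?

Satisfiable

Try m = 1, n = 2, k = 3, j = 1, h = 5, g = 4.
Check constraint 1: k + n = 5; constraint 2: g + k = 7. The remaining constraints are straightforward to verify.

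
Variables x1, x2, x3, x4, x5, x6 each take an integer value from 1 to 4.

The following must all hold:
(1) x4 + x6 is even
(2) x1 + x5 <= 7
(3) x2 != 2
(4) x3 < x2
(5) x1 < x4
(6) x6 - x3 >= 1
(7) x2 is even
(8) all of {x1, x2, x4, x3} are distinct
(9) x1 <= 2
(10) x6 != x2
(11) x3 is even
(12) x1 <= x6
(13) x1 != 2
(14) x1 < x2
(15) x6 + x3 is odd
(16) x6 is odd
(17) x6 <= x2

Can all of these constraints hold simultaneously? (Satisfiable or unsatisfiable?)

The assignment x1 = 1, x2 = 4, x3 = 2, x4 = 3, x5 = 4, x6 = 3 works:
  constraint 2 holds since x1 + x5 = 5.
  constraint 6 holds since x6 - x3 = 1.
The rest check out directly.

Satisfiable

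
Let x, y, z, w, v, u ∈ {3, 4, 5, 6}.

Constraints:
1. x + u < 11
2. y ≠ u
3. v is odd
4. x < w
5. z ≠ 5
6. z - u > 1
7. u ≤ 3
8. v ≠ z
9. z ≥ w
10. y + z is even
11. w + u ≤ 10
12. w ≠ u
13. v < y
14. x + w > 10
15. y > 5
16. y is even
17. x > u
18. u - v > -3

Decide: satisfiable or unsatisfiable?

Try x = 5, y = 6, z = 6, w = 6, v = 3, u = 3.
Check constraint 1: x + u = 8; constraint 6: z - u = 3; constraint 11: w + u = 9. The remaining constraints are straightforward to verify.

Satisfiable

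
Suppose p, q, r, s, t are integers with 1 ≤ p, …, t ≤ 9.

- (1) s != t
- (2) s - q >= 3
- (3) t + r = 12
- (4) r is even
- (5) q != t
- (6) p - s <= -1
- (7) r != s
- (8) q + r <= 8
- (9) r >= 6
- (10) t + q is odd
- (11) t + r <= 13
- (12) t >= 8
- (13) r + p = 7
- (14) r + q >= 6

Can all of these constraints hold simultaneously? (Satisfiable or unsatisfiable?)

From constraint 12: t ≥ 8. From constraint 9: r ≥ 6. Hence t + r ≥ 14. But constraint 3 requires t + r = 12, and 12 < 14. Contradiction.

Unsatisfiable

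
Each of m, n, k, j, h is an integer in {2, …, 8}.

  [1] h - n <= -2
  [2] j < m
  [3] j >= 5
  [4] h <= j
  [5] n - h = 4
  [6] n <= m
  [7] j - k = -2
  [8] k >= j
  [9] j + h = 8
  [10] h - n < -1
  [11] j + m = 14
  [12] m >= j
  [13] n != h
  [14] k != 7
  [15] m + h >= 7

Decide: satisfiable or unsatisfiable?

Take m = 8, n = 6, k = 8, j = 6, h = 2. Then constraint 1: h - n = -4; constraint 5: n - h = 4; constraint 7: j - k = -2, and every other listed constraint is also met.

Satisfiable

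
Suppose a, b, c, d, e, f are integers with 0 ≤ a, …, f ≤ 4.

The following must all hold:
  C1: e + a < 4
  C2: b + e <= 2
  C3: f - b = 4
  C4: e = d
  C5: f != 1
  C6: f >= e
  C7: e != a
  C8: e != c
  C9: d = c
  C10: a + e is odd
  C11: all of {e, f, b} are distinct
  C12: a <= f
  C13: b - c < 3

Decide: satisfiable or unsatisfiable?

Unsatisfiable

From constraints 4 and 9, e = d = c, so e = c. But constraint 8 says e ≠ c. Contradiction.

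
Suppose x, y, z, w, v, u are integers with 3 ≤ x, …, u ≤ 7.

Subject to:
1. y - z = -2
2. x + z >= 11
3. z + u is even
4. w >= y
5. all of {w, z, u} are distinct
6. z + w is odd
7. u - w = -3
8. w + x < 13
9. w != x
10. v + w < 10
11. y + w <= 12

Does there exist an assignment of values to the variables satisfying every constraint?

Satisfiable

The assignment x = 4, y = 5, z = 7, w = 6, v = 3, u = 3 works:
  constraint 1 holds since y - z = -2.
  constraint 2 holds since x + z = 11.
The rest check out directly.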